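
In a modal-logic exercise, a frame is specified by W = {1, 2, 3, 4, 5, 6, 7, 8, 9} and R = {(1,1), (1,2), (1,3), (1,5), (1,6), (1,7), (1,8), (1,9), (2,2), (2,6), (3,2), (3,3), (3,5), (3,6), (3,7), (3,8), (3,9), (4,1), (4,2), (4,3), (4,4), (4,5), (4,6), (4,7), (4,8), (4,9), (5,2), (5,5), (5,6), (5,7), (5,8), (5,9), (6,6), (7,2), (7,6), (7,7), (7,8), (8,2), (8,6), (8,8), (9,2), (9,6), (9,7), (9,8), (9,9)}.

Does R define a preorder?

Yes

Reflexive: yes — every world is R-related to itself.
Transitive: yes — every two-step R-path is closed by a direct edge.
So R is a preorder.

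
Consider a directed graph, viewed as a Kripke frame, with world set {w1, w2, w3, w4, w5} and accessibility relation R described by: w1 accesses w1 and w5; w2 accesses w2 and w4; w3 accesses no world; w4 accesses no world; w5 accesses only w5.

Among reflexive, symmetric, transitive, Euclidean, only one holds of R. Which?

Reflexive: no — w3 is not related to itself.
Symmetric: no — w1 R w5 but not w5 R w1.
Transitive: yes — every two-step R-path is closed by a direct edge.
Euclidean: no — w1 R w5 and w1 R w1, but not w5 R w1.
Only transitive holds.

transitive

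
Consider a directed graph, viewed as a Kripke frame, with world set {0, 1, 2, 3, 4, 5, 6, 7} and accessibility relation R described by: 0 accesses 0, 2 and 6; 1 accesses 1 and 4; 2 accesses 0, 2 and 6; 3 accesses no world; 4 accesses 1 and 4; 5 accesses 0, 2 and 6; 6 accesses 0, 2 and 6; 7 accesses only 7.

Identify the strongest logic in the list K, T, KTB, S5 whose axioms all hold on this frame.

Reflexive (axiom T): no — 3 is not related to itself.
Symmetric (axiom B): no — 5 R 0 but not 0 R 5.
Euclidean (axiom 5): yes — any two successors of a common world are R-related.
So F validates K; T would additionally require R to be reflexive. The strongest is K.

K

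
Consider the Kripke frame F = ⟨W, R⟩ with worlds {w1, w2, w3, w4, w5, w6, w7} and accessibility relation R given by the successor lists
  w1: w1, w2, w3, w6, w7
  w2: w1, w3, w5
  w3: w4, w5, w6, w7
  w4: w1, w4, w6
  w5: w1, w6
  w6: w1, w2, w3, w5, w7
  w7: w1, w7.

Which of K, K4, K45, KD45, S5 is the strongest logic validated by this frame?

Transitive (axiom 4): no — w1 R w2 and w2 R w5, but not w1 R w5.
Euclidean (axiom 5): no — w1 R w2 and w1 R w6, but not w2 R w6.
Serial (axiom D): yes — every world has a successor (e.g. w1 R w1).
Reflexive (axiom T): no — w2 is not related to itself.
So F validates K; K4 would additionally require R to be transitive. The strongest is K.

K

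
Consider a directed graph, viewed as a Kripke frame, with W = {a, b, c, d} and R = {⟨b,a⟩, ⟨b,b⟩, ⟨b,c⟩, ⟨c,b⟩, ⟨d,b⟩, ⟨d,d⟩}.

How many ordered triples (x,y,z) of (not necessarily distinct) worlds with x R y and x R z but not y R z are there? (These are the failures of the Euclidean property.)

6

Enumerating: (b,a,a), (b,a,b), (b,a,c), (b,c,a), (b,c,c), (d,b,d).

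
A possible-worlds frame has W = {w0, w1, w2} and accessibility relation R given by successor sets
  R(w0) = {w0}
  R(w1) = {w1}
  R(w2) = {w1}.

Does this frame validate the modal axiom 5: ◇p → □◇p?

By correspondence theory, 5 is valid on a frame iff R is Euclidean.
Euclidean: yes — any two successors of a common world are R-related.

Yes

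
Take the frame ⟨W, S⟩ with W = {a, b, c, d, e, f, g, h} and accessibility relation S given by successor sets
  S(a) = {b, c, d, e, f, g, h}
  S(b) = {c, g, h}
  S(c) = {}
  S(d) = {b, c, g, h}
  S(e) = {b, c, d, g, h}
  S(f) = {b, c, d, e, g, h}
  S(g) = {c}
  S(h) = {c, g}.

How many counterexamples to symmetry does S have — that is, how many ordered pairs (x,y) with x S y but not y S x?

28

Enumerating: (a,b), (a,c), (a,d), (a,e), (a,f), (a,g), (a,h), (b,c), (b,g), (b,h), (d,b), (d,c), … and 16 more.
Total: 28.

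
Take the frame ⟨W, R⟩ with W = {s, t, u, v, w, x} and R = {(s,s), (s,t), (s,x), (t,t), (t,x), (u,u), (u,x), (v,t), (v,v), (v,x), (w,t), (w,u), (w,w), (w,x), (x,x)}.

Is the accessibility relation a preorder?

Yes

Reflexive: yes — every world is R-related to itself.
Transitive: yes — every two-step R-path is closed by a direct edge.
So R is a preorder.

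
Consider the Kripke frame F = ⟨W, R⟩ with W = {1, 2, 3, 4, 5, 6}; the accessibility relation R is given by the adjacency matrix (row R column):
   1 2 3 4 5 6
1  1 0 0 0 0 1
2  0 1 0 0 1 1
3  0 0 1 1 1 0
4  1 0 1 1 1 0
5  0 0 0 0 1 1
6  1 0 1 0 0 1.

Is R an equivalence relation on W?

Reflexive: yes — every world is R-related to itself.
Symmetric: no — 2 R 5 but not 5 R 2.
Transitive: no — 1 R 6 and 6 R 3, but not 1 R 3.
So R is not an equivalence relation.

No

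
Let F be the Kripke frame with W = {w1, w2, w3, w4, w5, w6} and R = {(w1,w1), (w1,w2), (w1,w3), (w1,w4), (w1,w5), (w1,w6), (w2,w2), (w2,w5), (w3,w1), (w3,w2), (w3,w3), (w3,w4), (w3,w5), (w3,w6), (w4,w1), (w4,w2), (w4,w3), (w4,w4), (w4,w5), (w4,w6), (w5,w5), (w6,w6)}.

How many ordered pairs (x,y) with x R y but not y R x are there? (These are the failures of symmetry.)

Enumerating: (w1,w2), (w1,w5), (w1,w6), (w2,w5), (w3,w2), (w3,w5), (w3,w6), (w4,w2), (w4,w5), (w4,w6).

10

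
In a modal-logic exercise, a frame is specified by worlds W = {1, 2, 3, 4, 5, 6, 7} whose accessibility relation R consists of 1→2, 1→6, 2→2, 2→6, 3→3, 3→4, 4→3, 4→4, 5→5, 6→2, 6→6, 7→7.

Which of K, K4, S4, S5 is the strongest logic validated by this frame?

Transitive (axiom 4): yes — every two-step R-path is closed by a direct edge.
Reflexive (axiom T): no — 1 is not related to itself.
Euclidean (axiom 5): yes — any two successors of a common world are R-related.
So F validates K, K4; S4 would additionally require R to be reflexive. The strongest is K4.

K4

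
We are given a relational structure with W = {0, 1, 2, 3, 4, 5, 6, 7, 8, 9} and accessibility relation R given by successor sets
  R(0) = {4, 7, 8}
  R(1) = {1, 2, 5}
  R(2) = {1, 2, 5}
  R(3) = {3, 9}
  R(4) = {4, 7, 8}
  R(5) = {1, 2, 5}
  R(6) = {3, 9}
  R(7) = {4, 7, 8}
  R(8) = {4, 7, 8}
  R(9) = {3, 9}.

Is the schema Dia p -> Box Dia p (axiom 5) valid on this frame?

Yes

By correspondence theory, 5 is valid on a frame iff R is Euclidean.
Euclidean: yes — any two successors of a common world are R-related.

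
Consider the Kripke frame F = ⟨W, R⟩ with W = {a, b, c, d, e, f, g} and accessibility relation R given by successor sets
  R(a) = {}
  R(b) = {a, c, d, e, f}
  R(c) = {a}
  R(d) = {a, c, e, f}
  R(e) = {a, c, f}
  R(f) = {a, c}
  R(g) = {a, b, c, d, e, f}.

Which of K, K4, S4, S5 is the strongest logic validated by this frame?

K4

Transitive (axiom 4): yes — every two-step R-path is closed by a direct edge.
Reflexive (axiom T): no — a is not related to itself.
Euclidean (axiom 5): no — b R a and b R c, but not a R c.
So F validates K, K4; S4 would additionally require R to be reflexive. The strongest is K4.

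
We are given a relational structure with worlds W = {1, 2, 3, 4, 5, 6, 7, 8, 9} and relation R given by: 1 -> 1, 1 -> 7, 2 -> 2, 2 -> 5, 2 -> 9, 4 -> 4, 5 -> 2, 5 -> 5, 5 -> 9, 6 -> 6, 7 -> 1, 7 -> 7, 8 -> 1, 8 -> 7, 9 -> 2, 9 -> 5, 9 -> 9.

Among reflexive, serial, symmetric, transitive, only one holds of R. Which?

Reflexive: no — 3 is not related to itself.
Serial: no — 3 has no R-successor.
Symmetric: no — 8 R 1 but not 1 R 8.
Transitive: yes — every two-step R-path is closed by a direct edge.
Only transitive holds.

transitive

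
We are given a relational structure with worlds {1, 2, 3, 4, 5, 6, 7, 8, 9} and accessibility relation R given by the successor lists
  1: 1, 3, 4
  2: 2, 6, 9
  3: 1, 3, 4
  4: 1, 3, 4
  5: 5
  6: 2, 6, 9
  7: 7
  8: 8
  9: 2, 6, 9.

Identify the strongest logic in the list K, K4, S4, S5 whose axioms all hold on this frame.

S5

Transitive (axiom 4): yes — every two-step R-path is closed by a direct edge.
Reflexive (axiom T): yes — every world is R-related to itself.
Euclidean (axiom 5): yes — any two successors of a common world are R-related.
So F validates K, K4, S4, S5. The strongest is S5.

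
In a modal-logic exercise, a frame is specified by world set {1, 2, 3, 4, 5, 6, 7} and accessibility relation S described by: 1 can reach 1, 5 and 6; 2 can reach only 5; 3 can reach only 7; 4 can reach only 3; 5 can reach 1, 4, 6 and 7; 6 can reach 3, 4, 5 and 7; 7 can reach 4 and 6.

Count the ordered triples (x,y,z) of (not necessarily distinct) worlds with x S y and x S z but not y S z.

Enumerating: (1,5,5), (1,6,1), (1,6,6), (2,5,5), (3,7,7), (4,3,3), (5,1,4), (5,1,7), (5,4,1), (5,4,4), (5,4,6), (5,4,7), … and 18 more.
Total: 30.

30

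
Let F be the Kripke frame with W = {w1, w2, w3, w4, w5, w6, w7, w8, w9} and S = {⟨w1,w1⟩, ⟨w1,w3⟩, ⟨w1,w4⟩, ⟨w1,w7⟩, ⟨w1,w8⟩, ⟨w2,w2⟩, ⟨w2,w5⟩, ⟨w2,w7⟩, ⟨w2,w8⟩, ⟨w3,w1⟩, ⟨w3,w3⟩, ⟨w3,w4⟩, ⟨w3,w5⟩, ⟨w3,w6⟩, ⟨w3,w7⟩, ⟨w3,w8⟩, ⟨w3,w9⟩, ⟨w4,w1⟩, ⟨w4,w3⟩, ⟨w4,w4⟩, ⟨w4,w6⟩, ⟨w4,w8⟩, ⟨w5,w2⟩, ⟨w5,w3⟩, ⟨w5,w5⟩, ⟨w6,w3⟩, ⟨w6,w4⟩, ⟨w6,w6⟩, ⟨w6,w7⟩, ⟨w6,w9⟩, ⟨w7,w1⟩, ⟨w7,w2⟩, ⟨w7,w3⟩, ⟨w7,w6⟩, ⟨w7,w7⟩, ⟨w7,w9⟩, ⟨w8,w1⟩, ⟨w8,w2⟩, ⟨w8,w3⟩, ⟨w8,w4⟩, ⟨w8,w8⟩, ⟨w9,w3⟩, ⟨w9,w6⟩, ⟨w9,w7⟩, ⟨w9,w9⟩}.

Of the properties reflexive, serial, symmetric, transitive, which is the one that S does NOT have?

Reflexive: yes — every world is S-related to itself.
Serial: yes — every world has a successor (e.g. w1 S w1).
Symmetric: yes — every pair in S has its reverse in S.
Transitive: no — w1 S w3 and w3 S w5, but not w1 S w5.
Only transitive fails.

transitive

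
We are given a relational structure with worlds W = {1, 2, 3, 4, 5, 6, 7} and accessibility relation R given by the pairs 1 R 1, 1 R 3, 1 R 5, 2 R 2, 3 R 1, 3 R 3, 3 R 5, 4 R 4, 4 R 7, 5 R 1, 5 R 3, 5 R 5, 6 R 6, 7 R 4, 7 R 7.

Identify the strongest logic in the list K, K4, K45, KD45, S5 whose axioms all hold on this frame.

Transitive (axiom 4): yes — every two-step R-path is closed by a direct edge.
Euclidean (axiom 5): yes — any two successors of a common world are R-related.
Serial (axiom D): yes — every world has a successor (e.g. 1 R 1).
Reflexive (axiom T): yes — every world is R-related to itself.
So F validates K, K4, K45, KD45, S5. The strongest is S5.

S5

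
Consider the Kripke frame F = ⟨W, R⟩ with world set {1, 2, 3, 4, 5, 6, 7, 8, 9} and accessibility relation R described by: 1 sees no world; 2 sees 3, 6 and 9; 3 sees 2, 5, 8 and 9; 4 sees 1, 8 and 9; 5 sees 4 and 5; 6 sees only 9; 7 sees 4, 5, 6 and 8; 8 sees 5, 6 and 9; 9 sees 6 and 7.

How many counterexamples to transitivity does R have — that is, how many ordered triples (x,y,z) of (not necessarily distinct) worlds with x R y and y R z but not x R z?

Enumerating: (2,3,2), (2,3,5), (2,3,8), (2,9,7), (3,2,3), (3,2,6), (3,5,4), (3,8,6), (3,9,6), (3,9,7), (4,8,5), (4,8,6), … and 17 more.
Total: 29.

29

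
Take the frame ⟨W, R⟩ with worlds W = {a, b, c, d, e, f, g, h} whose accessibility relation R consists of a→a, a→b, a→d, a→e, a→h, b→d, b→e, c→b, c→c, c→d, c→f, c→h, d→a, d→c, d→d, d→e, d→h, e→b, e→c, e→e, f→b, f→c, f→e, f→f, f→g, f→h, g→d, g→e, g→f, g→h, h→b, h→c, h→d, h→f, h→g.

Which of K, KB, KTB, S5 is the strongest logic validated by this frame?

Symmetric (axiom B): no — a R b but not b R a.
Reflexive (axiom T): no — b is not related to itself.
Euclidean (axiom 5): no — a R b and a R h, but not b R h.
So F validates K; KB would additionally require R to be symmetric. The strongest is K.

K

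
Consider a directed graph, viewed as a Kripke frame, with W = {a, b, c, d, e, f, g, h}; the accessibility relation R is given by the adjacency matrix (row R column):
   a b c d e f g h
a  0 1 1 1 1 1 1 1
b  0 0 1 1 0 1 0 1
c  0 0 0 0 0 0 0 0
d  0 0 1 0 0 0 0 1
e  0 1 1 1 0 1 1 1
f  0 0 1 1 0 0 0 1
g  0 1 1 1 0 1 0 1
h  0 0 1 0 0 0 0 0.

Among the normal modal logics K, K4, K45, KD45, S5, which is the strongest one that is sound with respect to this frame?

K4

Transitive (axiom 4): yes — every two-step R-path is closed by a direct edge.
Euclidean (axiom 5): no — a R b and a R e, but not b R e.
Serial (axiom D): no — c has no R-successor.
Reflexive (axiom T): no — a is not related to itself.
So F validates K, K4; K45 would additionally require R to be Euclidean. The strongest is K4.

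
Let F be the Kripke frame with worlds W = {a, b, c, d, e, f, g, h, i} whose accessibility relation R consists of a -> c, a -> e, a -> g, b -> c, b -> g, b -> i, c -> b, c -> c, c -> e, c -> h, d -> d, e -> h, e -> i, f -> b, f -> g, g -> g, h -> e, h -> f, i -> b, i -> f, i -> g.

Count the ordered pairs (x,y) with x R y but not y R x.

Enumerating: (a,c), (a,e), (a,g), (b,g), (c,e), (c,h), (e,i), (f,b), (f,g), (h,f), (i,f), (i,g).

12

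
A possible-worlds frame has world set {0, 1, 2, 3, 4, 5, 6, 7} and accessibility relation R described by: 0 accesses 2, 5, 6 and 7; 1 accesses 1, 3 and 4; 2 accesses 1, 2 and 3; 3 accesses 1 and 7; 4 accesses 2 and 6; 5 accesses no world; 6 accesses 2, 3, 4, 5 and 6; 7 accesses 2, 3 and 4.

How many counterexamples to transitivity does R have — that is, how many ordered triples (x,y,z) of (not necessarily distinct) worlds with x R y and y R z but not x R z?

Enumerating: (0,2,1), (0,2,3), (0,6,3), (0,6,4), (0,7,3), (0,7,4), (1,3,7), (1,4,2), (1,4,6), (2,1,4), (2,3,7), (3,1,3), … and 16 more.
Total: 28.

28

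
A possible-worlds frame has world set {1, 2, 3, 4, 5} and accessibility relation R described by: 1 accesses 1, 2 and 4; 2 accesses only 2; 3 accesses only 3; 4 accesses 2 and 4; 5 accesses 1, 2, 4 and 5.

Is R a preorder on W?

Reflexive: yes — every world is R-related to itself.
Transitive: yes — every two-step R-path is closed by a direct edge.
So R is a preorder.

Yes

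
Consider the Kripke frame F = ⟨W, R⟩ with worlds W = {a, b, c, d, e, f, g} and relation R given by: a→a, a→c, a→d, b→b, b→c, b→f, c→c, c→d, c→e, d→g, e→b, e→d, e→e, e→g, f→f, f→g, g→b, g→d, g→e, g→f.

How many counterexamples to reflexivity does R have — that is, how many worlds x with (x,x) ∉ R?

Enumerating: d, g.

2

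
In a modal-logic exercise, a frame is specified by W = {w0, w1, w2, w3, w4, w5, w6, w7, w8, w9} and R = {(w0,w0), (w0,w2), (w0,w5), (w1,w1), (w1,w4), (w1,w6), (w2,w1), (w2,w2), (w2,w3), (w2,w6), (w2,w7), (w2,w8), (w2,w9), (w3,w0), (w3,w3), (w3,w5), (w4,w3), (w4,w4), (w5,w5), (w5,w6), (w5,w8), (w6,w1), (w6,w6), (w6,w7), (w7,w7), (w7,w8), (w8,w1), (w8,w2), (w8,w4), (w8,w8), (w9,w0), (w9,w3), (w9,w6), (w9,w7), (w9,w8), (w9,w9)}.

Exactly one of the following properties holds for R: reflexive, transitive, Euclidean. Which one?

Reflexive: yes — every world is R-related to itself.
Transitive: no — w0 R w2 and w2 R w1, but not w0 R w1.
Euclidean: no — w0 R w2 and w0 R w5, but not w2 R w5.
Only reflexive holds.

reflexive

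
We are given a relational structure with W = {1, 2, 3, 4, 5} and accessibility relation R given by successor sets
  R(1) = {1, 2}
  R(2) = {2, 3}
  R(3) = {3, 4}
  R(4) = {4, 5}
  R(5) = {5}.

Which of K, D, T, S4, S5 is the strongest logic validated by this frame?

T

Serial (axiom D): yes — every world has a successor (e.g. 1 R 1).
Reflexive (axiom T): yes — every world is R-related to itself.
Transitive (axiom 4): no — 1 R 2 and 2 R 3, but not 1 R 3.
Euclidean (axiom 5): no — 1 R 2 and 1 R 1, but not 2 R 1.
So F validates K, D, T; S4 would additionally require R to be transitive. The strongest is T.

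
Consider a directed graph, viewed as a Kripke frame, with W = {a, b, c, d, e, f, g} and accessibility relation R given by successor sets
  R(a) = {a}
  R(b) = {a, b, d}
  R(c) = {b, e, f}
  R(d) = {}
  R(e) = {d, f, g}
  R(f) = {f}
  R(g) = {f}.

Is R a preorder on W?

No

Reflexive: no — c is not related to itself.
Transitive: no — c R b and b R a, but not c R a.
So R is not a preorder.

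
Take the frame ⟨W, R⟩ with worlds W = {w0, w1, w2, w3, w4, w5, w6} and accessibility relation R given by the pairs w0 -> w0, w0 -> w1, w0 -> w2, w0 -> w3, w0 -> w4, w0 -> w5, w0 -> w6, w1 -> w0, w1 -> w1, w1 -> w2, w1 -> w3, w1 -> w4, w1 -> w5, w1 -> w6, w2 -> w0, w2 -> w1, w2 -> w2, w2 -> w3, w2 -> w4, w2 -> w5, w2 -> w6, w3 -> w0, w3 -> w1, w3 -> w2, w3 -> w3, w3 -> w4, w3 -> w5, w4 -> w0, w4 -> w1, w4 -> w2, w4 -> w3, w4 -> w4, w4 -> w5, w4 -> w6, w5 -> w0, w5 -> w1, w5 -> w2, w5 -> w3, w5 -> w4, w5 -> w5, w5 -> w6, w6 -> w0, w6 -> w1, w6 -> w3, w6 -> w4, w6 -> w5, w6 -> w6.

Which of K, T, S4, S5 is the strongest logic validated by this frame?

Reflexive (axiom T): yes — every world is R-related to itself.
Transitive (axiom 4): no — w3 R w0 and w0 R w6, but not w3 R w6.
Euclidean (axiom 5): no — w0 R w3 and w0 R w6, but not w3 R w6.
So F validates K, T; S4 would additionally require R to be transitive. The strongest is T.

T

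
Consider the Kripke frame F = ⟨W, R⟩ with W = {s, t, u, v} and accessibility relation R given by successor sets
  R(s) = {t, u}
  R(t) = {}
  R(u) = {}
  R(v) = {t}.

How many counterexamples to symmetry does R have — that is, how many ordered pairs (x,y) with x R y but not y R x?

Enumerating: (s,t), (s,u), (v,t).

3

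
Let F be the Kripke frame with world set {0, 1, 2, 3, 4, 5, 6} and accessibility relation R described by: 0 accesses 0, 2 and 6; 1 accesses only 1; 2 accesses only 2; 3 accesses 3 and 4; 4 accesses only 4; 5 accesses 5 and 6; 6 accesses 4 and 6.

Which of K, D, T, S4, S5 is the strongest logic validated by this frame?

Serial (axiom D): yes — every world has a successor (e.g. 0 R 0).
Reflexive (axiom T): yes — every world is R-related to itself.
Transitive (axiom 4): no — 0 R 6 and 6 R 4, but not 0 R 4.
Euclidean (axiom 5): no — 0 R 2 and 0 R 6, but not 2 R 6.
So F validates K, D, T; S4 would additionally require R to be transitive. The strongest is T.

T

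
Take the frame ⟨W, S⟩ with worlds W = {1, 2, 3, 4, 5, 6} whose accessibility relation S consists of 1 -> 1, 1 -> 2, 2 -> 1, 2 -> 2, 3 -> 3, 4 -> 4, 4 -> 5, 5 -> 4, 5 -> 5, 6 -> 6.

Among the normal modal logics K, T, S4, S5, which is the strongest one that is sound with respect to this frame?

Reflexive (axiom T): yes — every world is S-related to itself.
Transitive (axiom 4): yes — every two-step S-path is closed by a direct edge.
Euclidean (axiom 5): yes — any two successors of a common world are S-related.
So F validates K, T, S4, S5. The strongest is S5.

S5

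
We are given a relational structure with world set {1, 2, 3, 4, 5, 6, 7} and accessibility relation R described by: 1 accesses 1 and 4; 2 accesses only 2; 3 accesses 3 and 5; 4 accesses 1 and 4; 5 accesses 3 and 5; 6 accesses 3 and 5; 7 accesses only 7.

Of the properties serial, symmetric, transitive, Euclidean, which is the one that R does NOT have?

Serial: yes — every world has a successor (e.g. 1 R 1).
Symmetric: no — 6 R 3 but not 3 R 6.
Transitive: yes — every two-step R-path is closed by a direct edge.
Euclidean: yes — any two successors of a common world are R-related.
Only symmetric fails.

symmetric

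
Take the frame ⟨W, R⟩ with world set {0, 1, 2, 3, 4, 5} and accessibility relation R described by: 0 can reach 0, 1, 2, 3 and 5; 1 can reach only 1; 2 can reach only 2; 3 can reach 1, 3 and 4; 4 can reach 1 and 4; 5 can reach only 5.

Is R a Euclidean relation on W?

No

Euclidean: no — 0 R 1 and 0 R 2, but not 1 R 2.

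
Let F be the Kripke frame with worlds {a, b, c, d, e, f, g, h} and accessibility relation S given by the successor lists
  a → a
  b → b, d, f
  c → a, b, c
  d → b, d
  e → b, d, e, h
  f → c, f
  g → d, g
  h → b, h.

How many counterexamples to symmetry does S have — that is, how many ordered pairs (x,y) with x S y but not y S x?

9

Enumerating: (b,f), (c,a), (c,b), (e,b), (e,d), (e,h), (f,c), (g,d), (h,b).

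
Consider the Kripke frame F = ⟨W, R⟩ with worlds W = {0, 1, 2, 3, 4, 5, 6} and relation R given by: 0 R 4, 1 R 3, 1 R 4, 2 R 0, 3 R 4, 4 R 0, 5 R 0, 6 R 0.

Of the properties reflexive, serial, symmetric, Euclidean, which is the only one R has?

Reflexive: no — 0 is not related to itself.
Serial: yes — every world has a successor (e.g. 0 R 4).
Symmetric: no — 1 R 3 but not 3 R 1.
Euclidean: no — 1 R 4 and 1 R 3, but not 4 R 3.
Only serial holds.

serial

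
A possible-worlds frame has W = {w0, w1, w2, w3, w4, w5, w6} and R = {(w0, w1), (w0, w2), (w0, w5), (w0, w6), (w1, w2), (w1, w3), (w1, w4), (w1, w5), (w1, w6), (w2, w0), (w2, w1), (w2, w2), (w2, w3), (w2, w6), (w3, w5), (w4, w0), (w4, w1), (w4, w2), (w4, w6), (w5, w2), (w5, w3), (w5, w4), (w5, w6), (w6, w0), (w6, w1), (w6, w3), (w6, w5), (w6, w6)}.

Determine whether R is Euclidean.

Euclidean: no — w0 R w2 and w0 R w5, but not w2 R w5.

No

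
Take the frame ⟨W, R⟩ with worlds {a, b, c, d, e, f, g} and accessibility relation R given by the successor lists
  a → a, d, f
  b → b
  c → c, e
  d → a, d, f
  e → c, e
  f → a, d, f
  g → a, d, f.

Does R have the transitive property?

Yes

Transitive: yes — every two-step R-path is closed by a direct edge.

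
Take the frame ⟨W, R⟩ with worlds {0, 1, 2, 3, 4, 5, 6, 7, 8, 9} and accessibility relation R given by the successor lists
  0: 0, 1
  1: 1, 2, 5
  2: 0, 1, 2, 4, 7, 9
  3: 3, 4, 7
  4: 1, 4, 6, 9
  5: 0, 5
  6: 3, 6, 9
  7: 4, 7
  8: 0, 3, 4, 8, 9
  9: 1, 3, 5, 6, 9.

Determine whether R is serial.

Serial: yes — every world has a successor (e.g. 0 R 0).

Yes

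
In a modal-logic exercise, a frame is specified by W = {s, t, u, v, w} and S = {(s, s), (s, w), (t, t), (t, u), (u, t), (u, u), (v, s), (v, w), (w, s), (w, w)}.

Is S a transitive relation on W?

Yes

Transitive: yes — every two-step S-path is closed by a direct edge.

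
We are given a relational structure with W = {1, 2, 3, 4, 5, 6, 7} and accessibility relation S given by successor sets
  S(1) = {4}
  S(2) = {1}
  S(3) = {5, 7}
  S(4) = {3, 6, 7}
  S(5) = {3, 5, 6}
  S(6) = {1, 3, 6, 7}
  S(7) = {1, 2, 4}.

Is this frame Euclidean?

Euclidean: no — 3 S 5 and 3 S 7, but not 5 S 7.

No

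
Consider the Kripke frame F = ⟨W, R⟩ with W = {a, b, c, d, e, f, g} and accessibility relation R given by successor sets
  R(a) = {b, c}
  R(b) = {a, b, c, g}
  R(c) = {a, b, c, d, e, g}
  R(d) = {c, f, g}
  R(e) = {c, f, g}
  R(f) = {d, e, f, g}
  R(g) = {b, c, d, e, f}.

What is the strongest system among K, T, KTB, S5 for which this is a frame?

K

Reflexive (axiom T): no — a is not related to itself.
Symmetric (axiom B): yes — every pair in R has its reverse in R.
Euclidean (axiom 5): no — b R a and b R g, but not a R g.
So F validates K; T would additionally require R to be reflexive. The strongest is K.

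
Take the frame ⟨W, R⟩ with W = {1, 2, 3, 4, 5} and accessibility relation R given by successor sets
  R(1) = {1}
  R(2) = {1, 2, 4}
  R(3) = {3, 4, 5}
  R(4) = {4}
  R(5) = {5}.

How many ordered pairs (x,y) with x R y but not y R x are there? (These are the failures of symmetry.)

Enumerating: (2,1), (2,4), (3,4), (3,5).

4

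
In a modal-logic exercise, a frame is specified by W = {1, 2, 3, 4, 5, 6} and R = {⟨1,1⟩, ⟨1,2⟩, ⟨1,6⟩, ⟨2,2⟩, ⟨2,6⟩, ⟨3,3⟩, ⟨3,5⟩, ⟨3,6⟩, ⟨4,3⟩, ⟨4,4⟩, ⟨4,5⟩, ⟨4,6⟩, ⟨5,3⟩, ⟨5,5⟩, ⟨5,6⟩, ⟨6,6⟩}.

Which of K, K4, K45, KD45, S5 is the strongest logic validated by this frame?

Transitive (axiom 4): yes — every two-step R-path is closed by a direct edge.
Euclidean (axiom 5): no — 1 R 6 and 1 R 2, but not 6 R 2.
Serial (axiom D): yes — every world has a successor (e.g. 1 R 1).
Reflexive (axiom T): yes — every world is R-related to itself.
So F validates K, K4; K45 would additionally require R to be Euclidean. The strongest is K4.

K4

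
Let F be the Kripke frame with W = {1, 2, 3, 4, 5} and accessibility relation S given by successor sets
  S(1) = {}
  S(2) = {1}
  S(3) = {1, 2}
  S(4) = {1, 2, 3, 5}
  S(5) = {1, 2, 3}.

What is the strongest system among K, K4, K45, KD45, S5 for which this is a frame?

K4

Transitive (axiom 4): yes — every two-step S-path is closed by a direct edge.
Euclidean (axiom 5): no — 3 S 1 and 3 S 2, but not 1 S 2.
Serial (axiom D): no — 1 has no S-successor.
Reflexive (axiom T): no — 1 is not related to itself.
So F validates K, K4; K45 would additionally require S to be Euclidean. The strongest is K4.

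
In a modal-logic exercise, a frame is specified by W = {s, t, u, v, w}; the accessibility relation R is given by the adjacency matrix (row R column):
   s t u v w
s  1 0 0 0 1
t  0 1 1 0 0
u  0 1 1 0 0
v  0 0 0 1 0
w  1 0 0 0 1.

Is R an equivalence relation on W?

Reflexive: yes — every world is R-related to itself.
Symmetric: yes — every pair in R has its reverse in R.
Transitive: yes — every two-step R-path is closed by a direct edge.
So R is an equivalence relation.

Yes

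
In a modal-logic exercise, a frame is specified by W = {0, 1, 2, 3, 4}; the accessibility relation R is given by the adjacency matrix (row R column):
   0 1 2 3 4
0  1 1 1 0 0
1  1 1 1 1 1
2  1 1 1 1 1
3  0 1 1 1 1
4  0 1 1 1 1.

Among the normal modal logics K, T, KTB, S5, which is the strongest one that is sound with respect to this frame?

Reflexive (axiom T): yes — every world is R-related to itself.
Symmetric (axiom B): yes — every pair in R has its reverse in R.
Euclidean (axiom 5): no — 1 R 0 and 1 R 3, but not 0 R 3.
So F validates K, T, KTB; S5 would additionally require R to be Euclidean. The strongest is KTB.

KTB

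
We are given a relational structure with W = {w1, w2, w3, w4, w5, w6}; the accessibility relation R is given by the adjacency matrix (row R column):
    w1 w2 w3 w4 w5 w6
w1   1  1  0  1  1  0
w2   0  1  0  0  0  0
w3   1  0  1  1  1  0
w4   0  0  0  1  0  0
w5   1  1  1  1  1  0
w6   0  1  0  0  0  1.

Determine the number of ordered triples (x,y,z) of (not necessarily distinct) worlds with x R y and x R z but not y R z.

Enumerating: (w1,w2,w1), (w1,w2,w4), (w1,w2,w5), (w1,w4,w1), (w1,w4,w2), (w1,w4,w5), (w3,w1,w3), (w3,w4,w1), (w3,w4,w3), (w3,w4,w5), (w5,w1,w3), (w5,w2,w1), … and 9 more.
Total: 21.

21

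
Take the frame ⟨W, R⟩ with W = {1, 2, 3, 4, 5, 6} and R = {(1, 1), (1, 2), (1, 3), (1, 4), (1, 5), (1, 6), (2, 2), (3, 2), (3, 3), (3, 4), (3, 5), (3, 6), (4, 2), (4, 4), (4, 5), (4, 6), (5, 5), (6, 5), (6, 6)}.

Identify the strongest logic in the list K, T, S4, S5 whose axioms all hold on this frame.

Reflexive (axiom T): yes — every world is R-related to itself.
Transitive (axiom 4): yes — every two-step R-path is closed by a direct edge.
Euclidean (axiom 5): no — 1 R 2 and 1 R 3, but not 2 R 3.
So F validates K, T, S4; S5 would additionally require R to be Euclidean. The strongest is S4.

S4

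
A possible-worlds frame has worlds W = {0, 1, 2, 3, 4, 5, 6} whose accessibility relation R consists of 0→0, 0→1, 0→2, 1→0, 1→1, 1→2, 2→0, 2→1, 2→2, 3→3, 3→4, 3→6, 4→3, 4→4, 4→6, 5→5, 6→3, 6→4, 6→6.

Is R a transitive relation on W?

Yes

Transitive: yes — every two-step R-path is closed by a direct edge.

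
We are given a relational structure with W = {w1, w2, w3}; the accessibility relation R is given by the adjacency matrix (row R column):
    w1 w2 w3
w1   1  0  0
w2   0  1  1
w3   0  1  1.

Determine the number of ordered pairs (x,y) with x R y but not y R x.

R is symmetric; there are no such tuples.

0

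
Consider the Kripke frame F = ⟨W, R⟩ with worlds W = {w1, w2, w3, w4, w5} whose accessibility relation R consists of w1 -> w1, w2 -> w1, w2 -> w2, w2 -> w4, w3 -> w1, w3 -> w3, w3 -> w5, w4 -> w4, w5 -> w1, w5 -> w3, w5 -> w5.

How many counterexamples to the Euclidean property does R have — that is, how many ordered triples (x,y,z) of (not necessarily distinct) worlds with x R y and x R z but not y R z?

Enumerating: (w2,w1,w2), (w2,w1,w4), (w2,w4,w1), (w2,w4,w2), (w3,w1,w3), (w3,w1,w5), (w5,w1,w3), (w5,w1,w5).

8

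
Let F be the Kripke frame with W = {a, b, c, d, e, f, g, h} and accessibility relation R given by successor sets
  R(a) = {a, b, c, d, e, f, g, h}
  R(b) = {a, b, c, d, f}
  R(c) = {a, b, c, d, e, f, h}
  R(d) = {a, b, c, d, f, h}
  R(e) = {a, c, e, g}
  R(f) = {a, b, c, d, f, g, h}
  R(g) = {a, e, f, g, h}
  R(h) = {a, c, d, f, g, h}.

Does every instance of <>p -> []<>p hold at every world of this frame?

By correspondence theory, 5 is valid on a frame iff R is Euclidean.
Euclidean: no — a R b and a R e, but not b R e.

No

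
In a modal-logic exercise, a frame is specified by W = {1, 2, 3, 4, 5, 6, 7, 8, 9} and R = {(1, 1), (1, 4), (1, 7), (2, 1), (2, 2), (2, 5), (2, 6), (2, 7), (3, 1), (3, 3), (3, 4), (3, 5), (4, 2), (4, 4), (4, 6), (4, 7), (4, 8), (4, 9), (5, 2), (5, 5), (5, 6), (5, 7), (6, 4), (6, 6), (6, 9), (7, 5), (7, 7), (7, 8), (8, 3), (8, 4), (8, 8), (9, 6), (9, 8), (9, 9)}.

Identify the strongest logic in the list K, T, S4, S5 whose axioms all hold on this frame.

T

Reflexive (axiom T): yes — every world is R-related to itself.
Transitive (axiom 4): no — 1 R 4 and 4 R 2, but not 1 R 2.
Euclidean (axiom 5): no — 1 R 7 and 1 R 4, but not 7 R 4.
So F validates K, T; S4 would additionally require R to be transitive. The strongest is T.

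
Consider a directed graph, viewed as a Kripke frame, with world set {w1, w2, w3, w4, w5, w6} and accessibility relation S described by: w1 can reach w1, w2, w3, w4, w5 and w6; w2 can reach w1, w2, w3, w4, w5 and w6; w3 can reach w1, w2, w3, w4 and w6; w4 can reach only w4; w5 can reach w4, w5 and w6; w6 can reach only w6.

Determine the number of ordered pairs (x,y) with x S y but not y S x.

Enumerating: (w1,w4), (w1,w5), (w1,w6), (w2,w4), (w2,w5), (w2,w6), (w3,w4), (w3,w6), (w5,w4), (w5,w6).

10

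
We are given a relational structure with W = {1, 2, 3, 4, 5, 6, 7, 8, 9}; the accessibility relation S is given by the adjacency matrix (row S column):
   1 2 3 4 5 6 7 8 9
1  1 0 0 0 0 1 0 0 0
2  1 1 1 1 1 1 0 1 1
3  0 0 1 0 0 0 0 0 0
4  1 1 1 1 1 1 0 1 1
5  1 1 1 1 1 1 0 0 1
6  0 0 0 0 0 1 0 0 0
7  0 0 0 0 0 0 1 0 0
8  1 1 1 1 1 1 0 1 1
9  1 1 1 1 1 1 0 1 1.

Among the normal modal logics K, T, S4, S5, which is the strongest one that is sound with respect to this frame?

Reflexive (axiom T): yes — every world is S-related to itself.
Transitive (axiom 4): no — 5 S 2 and 2 S 8, but not 5 S 8.
Euclidean (axiom 5): no — 2 S 1 and 2 S 3, but not 1 S 3.
So F validates K, T; S4 would additionally require S to be transitive. The strongest is T.

T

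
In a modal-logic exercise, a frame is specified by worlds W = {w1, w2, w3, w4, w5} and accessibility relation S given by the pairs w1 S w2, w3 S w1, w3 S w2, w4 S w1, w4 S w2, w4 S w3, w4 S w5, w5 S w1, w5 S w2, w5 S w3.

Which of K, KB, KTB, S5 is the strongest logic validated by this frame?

Symmetric (axiom B): no — w1 S w2 but not w2 S w1.
Reflexive (axiom T): no — w1 is not related to itself.
Euclidean (axiom 5): no — w3 S w2 and w3 S w1, but not w2 S w1.
So F validates K; KB would additionally require S to be symmetric. The strongest is K.

K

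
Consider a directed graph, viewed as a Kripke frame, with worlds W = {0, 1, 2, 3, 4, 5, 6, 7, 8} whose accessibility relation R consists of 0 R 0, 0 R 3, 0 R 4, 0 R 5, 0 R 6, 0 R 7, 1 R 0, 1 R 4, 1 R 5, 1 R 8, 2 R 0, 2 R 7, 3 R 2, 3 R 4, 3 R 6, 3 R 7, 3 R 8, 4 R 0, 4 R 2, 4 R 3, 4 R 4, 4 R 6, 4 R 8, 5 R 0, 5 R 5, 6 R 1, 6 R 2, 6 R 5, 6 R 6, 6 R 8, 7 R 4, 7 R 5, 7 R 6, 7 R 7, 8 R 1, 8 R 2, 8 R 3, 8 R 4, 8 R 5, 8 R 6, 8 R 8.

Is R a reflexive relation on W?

No

Reflexive: no — 1 is not related to itself.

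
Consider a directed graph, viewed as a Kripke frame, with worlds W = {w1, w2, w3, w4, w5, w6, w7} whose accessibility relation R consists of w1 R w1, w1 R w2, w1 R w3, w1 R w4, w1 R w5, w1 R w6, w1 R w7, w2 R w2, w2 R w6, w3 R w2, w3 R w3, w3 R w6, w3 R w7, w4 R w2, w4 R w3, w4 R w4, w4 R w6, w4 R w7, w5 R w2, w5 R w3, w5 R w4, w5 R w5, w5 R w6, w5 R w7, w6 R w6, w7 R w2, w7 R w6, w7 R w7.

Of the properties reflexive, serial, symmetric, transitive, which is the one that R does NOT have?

Reflexive: yes — every world is R-related to itself.
Serial: yes — every world has a successor (e.g. w1 R w1).
Symmetric: no — w1 R w2 but not w2 R w1.
Transitive: yes — every two-step R-path is closed by a direct edge.
Only symmetric fails.

symmetric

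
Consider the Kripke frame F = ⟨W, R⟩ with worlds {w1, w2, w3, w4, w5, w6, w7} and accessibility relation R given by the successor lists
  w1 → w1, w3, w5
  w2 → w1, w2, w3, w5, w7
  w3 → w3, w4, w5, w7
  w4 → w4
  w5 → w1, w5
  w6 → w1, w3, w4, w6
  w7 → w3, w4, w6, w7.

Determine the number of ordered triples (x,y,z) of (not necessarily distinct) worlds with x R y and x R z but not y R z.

31

Enumerating: (w1,w3,w1), (w1,w5,w3), (w2,w1,w2), (w2,w1,w7), (w2,w3,w1), (w2,w3,w2), (w2,w5,w2), (w2,w5,w3), (w2,w5,w7), (w2,w7,w1), (w2,w7,w2), (w2,w7,w5), … and 19 more.
Total: 31.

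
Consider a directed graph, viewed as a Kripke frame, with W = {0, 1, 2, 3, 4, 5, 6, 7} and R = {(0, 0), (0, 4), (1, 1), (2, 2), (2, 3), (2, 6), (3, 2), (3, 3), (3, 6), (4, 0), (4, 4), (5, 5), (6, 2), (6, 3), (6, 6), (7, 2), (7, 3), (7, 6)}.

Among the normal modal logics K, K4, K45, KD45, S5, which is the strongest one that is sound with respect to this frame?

KD45

Transitive (axiom 4): yes — every two-step R-path is closed by a direct edge.
Euclidean (axiom 5): yes — any two successors of a common world are R-related.
Serial (axiom D): yes — every world has a successor (e.g. 0 R 0).
Reflexive (axiom T): no — 7 is not related to itself.
So F validates K, K4, K45, KD45; S5 would additionally require R to be reflexive. The strongest is KD45.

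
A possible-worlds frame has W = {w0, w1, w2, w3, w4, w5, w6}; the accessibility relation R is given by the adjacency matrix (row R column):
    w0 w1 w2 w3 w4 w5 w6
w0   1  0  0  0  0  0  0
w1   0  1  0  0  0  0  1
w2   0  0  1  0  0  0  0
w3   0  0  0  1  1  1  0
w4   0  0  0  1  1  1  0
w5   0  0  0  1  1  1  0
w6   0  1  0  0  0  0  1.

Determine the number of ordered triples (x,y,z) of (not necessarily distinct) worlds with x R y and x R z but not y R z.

0

R is Euclidean; there are no such tuples.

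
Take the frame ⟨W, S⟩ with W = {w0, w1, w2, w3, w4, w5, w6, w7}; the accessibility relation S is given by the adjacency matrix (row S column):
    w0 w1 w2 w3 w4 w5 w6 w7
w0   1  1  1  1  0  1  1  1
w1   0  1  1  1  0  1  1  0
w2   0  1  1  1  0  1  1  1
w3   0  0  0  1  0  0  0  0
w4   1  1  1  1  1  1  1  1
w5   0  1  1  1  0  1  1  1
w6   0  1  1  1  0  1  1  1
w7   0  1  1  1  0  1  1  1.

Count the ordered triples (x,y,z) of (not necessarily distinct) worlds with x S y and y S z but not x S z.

Enumerating: (w1,w2,w7), (w1,w5,w7), (w1,w6,w7).

3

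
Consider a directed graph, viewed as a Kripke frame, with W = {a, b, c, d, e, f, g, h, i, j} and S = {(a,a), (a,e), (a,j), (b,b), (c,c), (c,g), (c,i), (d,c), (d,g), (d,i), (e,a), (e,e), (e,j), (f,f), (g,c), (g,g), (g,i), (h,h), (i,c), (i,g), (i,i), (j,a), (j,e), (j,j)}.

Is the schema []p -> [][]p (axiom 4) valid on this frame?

Axiom 4 corresponds to the accessibility relation being transitive.
Transitive: yes — every two-step S-path is closed by a direct edge.

Yes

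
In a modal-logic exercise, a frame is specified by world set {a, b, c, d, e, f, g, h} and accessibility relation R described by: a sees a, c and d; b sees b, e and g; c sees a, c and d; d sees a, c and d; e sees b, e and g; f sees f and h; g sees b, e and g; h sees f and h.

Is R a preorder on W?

Yes

Reflexive: yes — every world is R-related to itself.
Transitive: yes — every two-step R-path is closed by a direct edge.
So R is a preorder.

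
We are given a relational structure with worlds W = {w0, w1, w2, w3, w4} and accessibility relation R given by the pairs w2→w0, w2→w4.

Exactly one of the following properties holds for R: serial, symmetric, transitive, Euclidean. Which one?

Serial: no — w0 has no R-successor.
Symmetric: no — w2 R w0 but not w0 R w2.
Transitive: yes — every two-step R-path is closed by a direct edge.
Euclidean: no — w2 R w0 and w2 R w4, but not w0 R w4.
Only transitive holds.

transitive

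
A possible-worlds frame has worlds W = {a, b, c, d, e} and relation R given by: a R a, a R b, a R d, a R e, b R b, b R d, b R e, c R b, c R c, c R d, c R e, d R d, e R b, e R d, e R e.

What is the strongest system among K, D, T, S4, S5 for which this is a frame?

S4

Serial (axiom D): yes — every world has a successor (e.g. a R a).
Reflexive (axiom T): yes — every world is R-related to itself.
Transitive (axiom 4): yes — every two-step R-path is closed by a direct edge.
Euclidean (axiom 5): no — a R d and a R b, but not d R b.
So F validates K, D, T, S4; S5 would additionally require R to be Euclidean. The strongest is S4.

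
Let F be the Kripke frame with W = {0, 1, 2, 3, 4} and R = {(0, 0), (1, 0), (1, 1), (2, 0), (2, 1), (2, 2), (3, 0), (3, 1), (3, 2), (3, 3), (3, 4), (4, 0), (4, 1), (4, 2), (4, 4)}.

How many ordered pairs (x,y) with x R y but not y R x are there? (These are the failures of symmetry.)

10

Enumerating: (1,0), (2,0), (2,1), (3,0), (3,1), (3,2), (3,4), (4,0), (4,1), (4,2).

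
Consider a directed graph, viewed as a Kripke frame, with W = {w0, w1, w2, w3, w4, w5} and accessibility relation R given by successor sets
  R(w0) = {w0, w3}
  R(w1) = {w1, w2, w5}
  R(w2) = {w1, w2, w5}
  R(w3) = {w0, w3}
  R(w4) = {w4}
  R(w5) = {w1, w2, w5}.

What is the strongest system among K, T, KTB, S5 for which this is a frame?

Reflexive (axiom T): yes — every world is R-related to itself.
Symmetric (axiom B): yes — every pair in R has its reverse in R.
Euclidean (axiom 5): yes — any two successors of a common world are R-related.
So F validates K, T, KTB, S5. The strongest is S5.

S5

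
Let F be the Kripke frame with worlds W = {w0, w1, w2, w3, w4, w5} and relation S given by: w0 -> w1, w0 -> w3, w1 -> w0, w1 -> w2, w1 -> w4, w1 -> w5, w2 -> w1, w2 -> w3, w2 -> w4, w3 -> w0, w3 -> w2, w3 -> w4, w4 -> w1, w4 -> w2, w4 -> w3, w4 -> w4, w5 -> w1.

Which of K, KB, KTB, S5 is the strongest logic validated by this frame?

KB

Symmetric (axiom B): yes — every pair in S has its reverse in S.
Reflexive (axiom T): no — w0 is not related to itself.
Euclidean (axiom 5): no — w0 S w1 and w0 S w3, but not w1 S w3.
So F validates K, KB; KTB would additionally require S to be reflexive. The strongest is KB.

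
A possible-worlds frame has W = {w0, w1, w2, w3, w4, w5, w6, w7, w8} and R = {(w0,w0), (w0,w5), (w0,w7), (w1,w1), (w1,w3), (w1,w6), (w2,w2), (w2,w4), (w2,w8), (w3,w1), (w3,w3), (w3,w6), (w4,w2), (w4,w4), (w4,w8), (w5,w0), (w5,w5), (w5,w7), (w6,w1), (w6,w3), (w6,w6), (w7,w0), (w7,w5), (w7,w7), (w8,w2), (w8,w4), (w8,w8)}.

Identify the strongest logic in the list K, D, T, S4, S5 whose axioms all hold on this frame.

Serial (axiom D): yes — every world has a successor (e.g. w0 R w0).
Reflexive (axiom T): yes — every world is R-related to itself.
Transitive (axiom 4): yes — every two-step R-path is closed by a direct edge.
Euclidean (axiom 5): yes — any two successors of a common world are R-related.
So F validates K, D, T, S4, S5. The strongest is S5.

S5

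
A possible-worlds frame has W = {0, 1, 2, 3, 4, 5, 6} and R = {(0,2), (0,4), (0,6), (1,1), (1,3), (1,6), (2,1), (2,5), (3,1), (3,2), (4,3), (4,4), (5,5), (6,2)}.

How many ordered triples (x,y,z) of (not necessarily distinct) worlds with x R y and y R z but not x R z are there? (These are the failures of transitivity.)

Enumerating: (0,2,1), (0,2,5), (0,4,3), (1,3,2), (1,6,2), (2,1,3), (2,1,6), (3,1,3), (3,1,6), (3,2,5), (4,3,1), (4,3,2), (6,2,1), (6,2,5).

14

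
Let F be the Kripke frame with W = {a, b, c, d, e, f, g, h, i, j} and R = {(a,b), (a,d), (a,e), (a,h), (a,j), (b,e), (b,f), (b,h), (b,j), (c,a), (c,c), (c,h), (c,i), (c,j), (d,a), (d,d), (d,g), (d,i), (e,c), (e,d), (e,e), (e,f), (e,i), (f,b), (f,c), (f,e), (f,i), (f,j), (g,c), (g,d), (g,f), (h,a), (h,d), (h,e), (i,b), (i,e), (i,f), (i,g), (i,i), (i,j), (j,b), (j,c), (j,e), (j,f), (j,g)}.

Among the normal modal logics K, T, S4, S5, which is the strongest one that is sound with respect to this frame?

K

Reflexive (axiom T): no — a is not related to itself.
Transitive (axiom 4): no — a R b and b R f, but not a R f.
Euclidean (axiom 5): no — a R b and a R d, but not b R d.
So F validates K; T would additionally require R to be reflexive. The strongest is K.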